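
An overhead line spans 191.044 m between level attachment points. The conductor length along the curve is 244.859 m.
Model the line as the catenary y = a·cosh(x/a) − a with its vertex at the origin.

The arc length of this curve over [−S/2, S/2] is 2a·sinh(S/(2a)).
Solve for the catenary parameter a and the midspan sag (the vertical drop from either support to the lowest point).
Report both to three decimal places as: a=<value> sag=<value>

seed: a₀ = √(S³/(24(L−S))) = √(191.044³/(24·53.815)) = 73.475544
iter 1: u=1.300052  f(a)=+4.735e+00  f'(a)=-1.728e+00  a ← 73.475544 − (+4.735e+00/-1.728e+00) = 76.216016
iter 2: u=1.253306  f(a)=+2.778e-01  f'(a)=-1.531e+00  a ← 76.216016 − (+2.778e-01/-1.531e+00) = 76.397529
iter 3: u=1.250328  f(a)=+1.088e-03  f'(a)=-1.519e+00  a ← 76.397529 − (+1.088e-03/-1.519e+00) = 76.398246
iter 4: u=1.250317  f(a)=+1.684e-08  f'(a)=-1.518e+00  a ← 76.398246 − (+1.684e-08/-1.518e+00) = 76.398246
iter 5: u=1.250317  f(a)=-5.684e-14  f'(a)=-1.518e+00  a ← 76.398246 − (-5.684e-14/-1.518e+00) = 76.398246
converged: |Δa| < 1e-12 after 5 iterations
sag = a·(cosh(S/(2a)) − 1) = 76.398246·(cosh(1.250317) − 1) = 67.912788
T_max/T_min = cosh(S/(2a)) = 1.888931

a=76.398 sag=67.913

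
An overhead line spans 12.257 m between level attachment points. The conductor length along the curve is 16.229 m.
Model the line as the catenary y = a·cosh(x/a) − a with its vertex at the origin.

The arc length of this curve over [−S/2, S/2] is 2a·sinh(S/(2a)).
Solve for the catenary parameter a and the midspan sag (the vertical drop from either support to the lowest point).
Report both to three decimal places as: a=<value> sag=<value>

seed: a₀ = √(S³/(24(L−S))) = √(12.257³/(24·3.972)) = 4.395072
iter 1: u=1.394402  f(a)=+4.045e-01  f'(a)=-2.184e+00  a ← 4.395072 − (+4.045e-01/-2.184e+00) = 4.580272
iter 2: u=1.338021  f(a)=+2.697e-02  f'(a)=-1.902e+00  a ← 4.580272 − (+2.697e-02/-1.902e+00) = 4.594456
iter 3: u=1.333890  f(a)=+1.389e-04  f'(a)=-1.882e+00  a ← 4.594456 − (+1.389e-04/-1.882e+00) = 4.594530
iter 4: u=1.333869  f(a)=+3.724e-09  f'(a)=-1.882e+00  a ← 4.594530 − (+3.724e-09/-1.882e+00) = 4.594530
iter 5: u=1.333869  f(a)=+0.000e+00  f'(a)=-1.882e+00  a ← 4.594530 − (+0.000e+00/-1.882e+00) = 4.594530
converged: |Δa| < 1e-12 after 5 iterations
sag = a·(cosh(S/(2a)) − 1) = 4.594530·(cosh(1.333869) − 1) = 4.730427
T_max/T_min = cosh(S/(2a)) = 2.029578

a=4.595 sag=4.730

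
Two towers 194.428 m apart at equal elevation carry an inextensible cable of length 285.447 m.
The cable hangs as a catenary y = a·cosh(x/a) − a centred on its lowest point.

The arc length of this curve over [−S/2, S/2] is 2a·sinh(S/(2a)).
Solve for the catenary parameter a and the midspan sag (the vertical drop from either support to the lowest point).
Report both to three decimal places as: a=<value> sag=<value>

seed: a₀ = √(S³/(24(L−S))) = √(194.428³/(24·91.019)) = 58.005151
iter 1: u=1.675955  f(a)=+1.367e+01  f'(a)=-4.113e+00  a ← 58.005151 − (+1.367e+01/-4.113e+00) = 61.329239
iter 2: u=1.585117  f(a)=+1.263e+00  f'(a)=-3.385e+00  a ← 61.329239 − (+1.263e+00/-3.385e+00) = 61.702446
iter 3: u=1.575529  f(a)=+1.321e-02  f'(a)=-3.315e+00  a ← 61.702446 − (+1.321e-02/-3.315e+00) = 61.706432
iter 4: u=1.575427  f(a)=+1.478e-06  f'(a)=-3.314e+00  a ← 61.706432 − (+1.478e-06/-3.314e+00) = 61.706432
iter 5: u=1.575427  f(a)=-5.684e-14  f'(a)=-3.314e+00  a ← 61.706432 − (-5.684e-14/-3.314e+00) = 61.706432
converged: |Δa| < 1e-12 after 5 iterations
sag = a·(cosh(S/(2a)) − 1) = 61.706432·(cosh(1.575427) − 1) = 93.785308
T_max/T_min = cosh(S/(2a)) = 2.519863

a=61.706 sag=93.785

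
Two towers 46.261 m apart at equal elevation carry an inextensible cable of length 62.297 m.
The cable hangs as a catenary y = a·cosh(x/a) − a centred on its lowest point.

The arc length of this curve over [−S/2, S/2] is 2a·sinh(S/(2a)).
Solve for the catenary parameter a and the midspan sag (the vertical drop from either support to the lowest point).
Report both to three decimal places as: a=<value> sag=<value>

a=16.814 sag=18.583

seed: a₀ = √(S³/(24(L−S))) = √(46.261³/(24·16.036)) = 16.038690
iter 1: u=1.442169  f(a)=+1.753e+00  f'(a)=-2.448e+00  a ← 16.038690 − (+1.753e+00/-2.448e+00) = 16.754731
iter 2: u=1.380535  f(a)=+1.242e-01  f'(a)=-2.112e+00  a ← 16.754731 − (+1.242e-01/-2.112e+00) = 16.813540
iter 3: u=1.375707  f(a)=+7.289e-04  f'(a)=-2.087e+00  a ← 16.813540 − (+7.289e-04/-2.087e+00) = 16.813889
iter 4: u=1.375678  f(a)=+2.543e-08  f'(a)=-2.087e+00  a ← 16.813889 − (+2.543e-08/-2.087e+00) = 16.813889
iter 5: u=1.375678  f(a)=+2.132e-14  f'(a)=-2.087e+00  a ← 16.813889 − (+2.132e-14/-2.087e+00) = 16.813889
converged: |Δa| < 1e-12 after 5 iterations
sag = a·(cosh(S/(2a)) − 1) = 16.813889·(cosh(1.375678) − 1) = 18.582946
T_max/T_min = cosh(S/(2a)) = 2.105214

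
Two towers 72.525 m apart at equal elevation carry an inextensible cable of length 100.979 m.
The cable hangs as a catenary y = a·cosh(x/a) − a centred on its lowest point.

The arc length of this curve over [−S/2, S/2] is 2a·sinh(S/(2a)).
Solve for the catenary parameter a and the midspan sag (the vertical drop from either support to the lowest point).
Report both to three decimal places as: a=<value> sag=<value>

seed: a₀ = √(S³/(24(L−S))) = √(72.525³/(24·28.454)) = 23.634930
iter 1: u=1.534276  f(a)=+3.543e+00  f'(a)=-3.024e+00  a ← 23.634930 − (+3.543e+00/-3.024e+00) = 24.806418
iter 2: u=1.461819  f(a)=+2.805e-01  f'(a)=-2.563e+00  a ← 24.806418 − (+2.805e-01/-2.563e+00) = 24.915848
iter 3: u=1.455399  f(a)=+2.091e-03  f'(a)=-2.525e+00  a ← 24.915848 − (+2.091e-03/-2.525e+00) = 24.916677
iter 4: u=1.455351  f(a)=+1.182e-07  f'(a)=-2.525e+00  a ← 24.916677 − (+1.182e-07/-2.525e+00) = 24.916677
iter 5: u=1.455351  f(a)=+1.421e-14  f'(a)=-2.525e+00  a ← 24.916677 − (+1.421e-14/-2.525e+00) = 24.916677
converged: |Δa| < 1e-12 after 5 iterations
sag = a·(cosh(S/(2a)) − 1) = 24.916677·(cosh(1.455351) − 1) = 31.386346
T_max/T_min = cosh(S/(2a)) = 2.259652

a=24.917 sag=31.386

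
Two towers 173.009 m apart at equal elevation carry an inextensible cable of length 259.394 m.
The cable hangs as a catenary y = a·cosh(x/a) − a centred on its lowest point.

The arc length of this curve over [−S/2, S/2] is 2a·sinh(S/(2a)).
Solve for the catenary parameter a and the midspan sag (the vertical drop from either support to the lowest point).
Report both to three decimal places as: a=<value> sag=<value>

a=53.360 sag=86.885

seed: a₀ = √(S³/(24(L−S))) = √(173.009³/(24·86.385)) = 49.977929
iter 1: u=1.730854  f(a)=+1.390e+01  f'(a)=-4.610e+00  a ← 49.977929 − (+1.390e+01/-4.610e+00) = 52.993785
iter 2: u=1.632352  f(a)=+1.358e+00  f'(a)=-3.750e+00  a ← 52.993785 − (+1.358e+00/-3.750e+00) = 53.355912
iter 3: u=1.621273  f(a)=+1.605e-02  f'(a)=-3.661e+00  a ← 53.355912 − (+1.605e-02/-3.661e+00) = 53.360295
iter 4: u=1.621140  f(a)=+2.300e-06  f'(a)=-3.660e+00  a ← 53.360295 − (+2.300e-06/-3.660e+00) = 53.360295
iter 5: u=1.621140  f(a)=+0.000e+00  f'(a)=-3.660e+00  a ← 53.360295 − (+0.000e+00/-3.660e+00) = 53.360295
converged: |Δa| < 1e-12 after 5 iterations
sag = a·(cosh(S/(2a)) − 1) = 53.360295·(cosh(1.621140) − 1) = 86.884608
T_max/T_min = cosh(S/(2a)) = 2.628263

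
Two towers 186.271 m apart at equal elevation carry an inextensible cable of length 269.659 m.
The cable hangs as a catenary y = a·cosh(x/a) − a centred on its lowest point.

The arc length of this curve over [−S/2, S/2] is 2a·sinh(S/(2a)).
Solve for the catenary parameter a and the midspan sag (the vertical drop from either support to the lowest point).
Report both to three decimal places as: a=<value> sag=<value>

a=60.308 sag=87.394

seed: a₀ = √(S³/(24(L−S))) = √(186.271³/(24·83.388)) = 56.827751
iter 1: u=1.638909  f(a)=+1.194e+01  f'(a)=-3.803e+00  a ← 56.827751 − (+1.194e+01/-3.803e+00) = 59.968463
iter 2: u=1.553075  f(a)=+1.062e+00  f'(a)=-3.154e+00  a ← 59.968463 − (+1.062e+00/-3.154e+00) = 60.305036
iter 3: u=1.544407  f(a)=+1.019e-02  f'(a)=-3.094e+00  a ← 60.305036 − (+1.019e-02/-3.094e+00) = 60.308331
iter 4: u=1.544322  f(a)=+9.603e-07  f'(a)=-3.093e+00  a ← 60.308331 − (+9.603e-07/-3.093e+00) = 60.308331
iter 5: u=1.544322  f(a)=+0.000e+00  f'(a)=-3.093e+00  a ← 60.308331 − (+0.000e+00/-3.093e+00) = 60.308331
converged: |Δa| < 1e-12 after 5 iterations
sag = a·(cosh(S/(2a)) − 1) = 60.308331·(cosh(1.544322) − 1) = 87.394373
T_max/T_min = cosh(S/(2a)) = 2.449126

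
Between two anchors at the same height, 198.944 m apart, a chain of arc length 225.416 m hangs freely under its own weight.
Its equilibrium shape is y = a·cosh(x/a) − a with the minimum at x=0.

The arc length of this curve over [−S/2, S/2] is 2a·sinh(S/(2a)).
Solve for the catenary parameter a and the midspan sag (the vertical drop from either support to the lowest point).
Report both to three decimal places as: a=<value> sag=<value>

a=113.483 sag=46.459

seed: a₀ = √(S³/(24(L−S))) = √(198.944³/(24·26.472)) = 111.326171
iter 1: u=0.893519  f(a)=+1.077e+00  f'(a)=-5.146e-01  a ← 111.326171 − (+1.077e+00/-5.146e-01) = 113.418964
iter 2: u=0.877031  f(a)=+3.112e-02  f'(a)=-4.853e-01  a ← 113.418964 − (+3.112e-02/-4.853e-01) = 113.483092
iter 3: u=0.876536  f(a)=+2.770e-05  f'(a)=-4.844e-01  a ← 113.483092 − (+2.770e-05/-4.844e-01) = 113.483149
iter 4: u=0.876535  f(a)=+2.197e-11  f'(a)=-4.844e-01  a ← 113.483149 − (+2.197e-11/-4.844e-01) = 113.483149
converged: |Δa| < 1e-12 after 4 iterations
sag = a·(cosh(S/(2a)) − 1) = 113.483149·(cosh(0.876535) − 1) = 46.459085
T_max/T_min = cosh(S/(2a)) = 1.409392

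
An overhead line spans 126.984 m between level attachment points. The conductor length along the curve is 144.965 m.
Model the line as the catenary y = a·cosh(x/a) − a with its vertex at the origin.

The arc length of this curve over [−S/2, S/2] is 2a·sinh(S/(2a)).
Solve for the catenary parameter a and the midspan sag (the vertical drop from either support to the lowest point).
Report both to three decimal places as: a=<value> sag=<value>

a=70.300 sag=30.674

seed: a₀ = √(S³/(24(L−S))) = √(126.984³/(24·17.981)) = 68.882827
iter 1: u=0.921739  f(a)=+7.795e-01  f'(a)=-5.678e-01  a ← 68.882827 − (+7.795e-01/-5.678e-01) = 70.255623
iter 2: u=0.903728  f(a)=+2.391e-02  f'(a)=-5.334e-01  a ← 70.255623 − (+2.391e-02/-5.334e-01) = 70.300448
iter 3: u=0.903152  f(a)=+2.408e-05  f'(a)=-5.324e-01  a ← 70.300448 − (+2.408e-05/-5.324e-01) = 70.300493
iter 4: u=0.903152  f(a)=+2.447e-11  f'(a)=-5.324e-01  a ← 70.300493 − (+2.447e-11/-5.324e-01) = 70.300493
converged: |Δa| < 1e-12 after 4 iterations
sag = a·(cosh(S/(2a)) − 1) = 70.300493·(cosh(0.903152) − 1) = 30.674118
T_max/T_min = cosh(S/(2a)) = 1.436329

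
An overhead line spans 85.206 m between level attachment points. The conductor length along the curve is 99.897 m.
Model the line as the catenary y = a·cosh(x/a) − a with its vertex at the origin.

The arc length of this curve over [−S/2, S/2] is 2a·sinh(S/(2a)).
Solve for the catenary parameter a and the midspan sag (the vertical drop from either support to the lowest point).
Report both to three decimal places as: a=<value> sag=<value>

a=42.929 sag=22.932

seed: a₀ = √(S³/(24(L−S))) = √(85.206³/(24·14.691)) = 41.886490
iter 1: u=1.017106  f(a)=+7.789e-01  f'(a)=-7.768e-01  a ← 41.886490 − (+7.789e-01/-7.768e-01) = 42.889214
iter 2: u=0.993327  f(a)=+2.885e-02  f'(a)=-7.202e-01  a ← 42.889214 − (+2.885e-02/-7.202e-01) = 42.929268
iter 3: u=0.992400  f(a)=+4.294e-05  f'(a)=-7.181e-01  a ← 42.929268 − (+4.294e-05/-7.181e-01) = 42.929328
iter 4: u=0.992398  f(a)=+9.543e-11  f'(a)=-7.180e-01  a ← 42.929328 − (+9.543e-11/-7.180e-01) = 42.929328
iter 5: u=0.992398  f(a)=+1.421e-14  f'(a)=-7.180e-01  a ← 42.929328 − (+1.421e-14/-7.180e-01) = 42.929328
converged: |Δa| < 1e-12 after 5 iterations
sag = a·(cosh(S/(2a)) − 1) = 42.929328·(cosh(0.992398) − 1) = 22.932496
T_max/T_min = cosh(S/(2a)) = 1.534192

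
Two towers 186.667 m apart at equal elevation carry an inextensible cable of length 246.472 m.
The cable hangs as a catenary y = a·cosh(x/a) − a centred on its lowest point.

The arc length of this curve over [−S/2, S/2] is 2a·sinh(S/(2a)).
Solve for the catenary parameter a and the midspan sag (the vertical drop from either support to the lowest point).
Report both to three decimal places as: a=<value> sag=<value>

a=70.340 sag=71.557

seed: a₀ = √(S³/(24(L−S))) = √(186.667³/(24·59.805)) = 67.317341
iter 1: u=1.386470  f(a)=+6.018e+00  f'(a)=-2.143e+00  a ← 67.317341 − (+6.018e+00/-2.143e+00) = 70.126175
iter 2: u=1.330937  f(a)=+3.972e-01  f'(a)=-1.868e+00  a ← 70.126175 − (+3.972e-01/-1.868e+00) = 70.338756
iter 3: u=1.326914  f(a)=+2.000e-03  f'(a)=-1.850e+00  a ← 70.338756 − (+2.000e-03/-1.850e+00) = 70.339838
iter 4: u=1.326894  f(a)=+5.129e-08  f'(a)=-1.849e+00  a ← 70.339838 − (+5.129e-08/-1.849e+00) = 70.339838
iter 5: u=1.326894  f(a)=-2.842e-14  f'(a)=-1.849e+00  a ← 70.339838 − (-2.842e-14/-1.849e+00) = 70.339838
converged: |Δa| < 1e-12 after 5 iterations
sag = a·(cosh(S/(2a)) − 1) = 70.339838·(cosh(1.326894) − 1) = 71.557324
T_max/T_min = cosh(S/(2a)) = 2.017309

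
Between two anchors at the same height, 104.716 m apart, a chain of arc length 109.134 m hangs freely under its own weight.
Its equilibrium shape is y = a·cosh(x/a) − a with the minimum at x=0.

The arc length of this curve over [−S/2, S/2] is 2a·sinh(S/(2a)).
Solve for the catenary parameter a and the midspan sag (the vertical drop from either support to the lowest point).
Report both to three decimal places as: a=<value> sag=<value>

seed: a₀ = √(S³/(24(L−S))) = √(104.716³/(24·4.418)) = 104.064138
iter 1: u=0.503132  f(a)=+5.626e-02  f'(a)=-8.708e-02  a ← 104.064138 − (+5.626e-02/-8.708e-02) = 104.710193
iter 2: u=0.500028  f(a)=+5.282e-04  f'(a)=-8.545e-02  a ← 104.710193 − (+5.282e-04/-8.545e-02) = 104.716374
iter 3: u=0.499998  f(a)=+4.754e-08  f'(a)=-8.543e-02  a ← 104.716374 − (+4.754e-08/-8.543e-02) = 104.716375
iter 4: u=0.499998  f(a)=+2.842e-14  f'(a)=-8.543e-02  a ← 104.716375 − (+2.842e-14/-8.543e-02) = 104.716375
converged: |Δa| < 1e-12 after 4 iterations
sag = a·(cosh(S/(2a)) − 1) = 104.716375·(cosh(0.499998) − 1) = 13.364431
T_max/T_min = cosh(S/(2a)) = 1.127625

a=104.716 sag=13.364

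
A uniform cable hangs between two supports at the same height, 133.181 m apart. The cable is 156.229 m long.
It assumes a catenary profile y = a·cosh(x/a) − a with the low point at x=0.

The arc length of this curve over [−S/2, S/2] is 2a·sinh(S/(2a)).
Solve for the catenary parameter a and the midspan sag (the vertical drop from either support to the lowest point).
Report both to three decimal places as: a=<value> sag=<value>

seed: a₀ = √(S³/(24(L−S))) = √(133.181³/(24·23.048)) = 65.349334
iter 1: u=1.018993  f(a)=+1.227e+00  f'(a)=-7.814e-01  a ← 65.349334 − (+1.227e+00/-7.814e-01) = 66.919105
iter 2: u=0.995090  f(a)=+4.559e-02  f'(a)=-7.243e-01  a ← 66.919105 − (+4.559e-02/-7.243e-01) = 66.982048
iter 3: u=0.994154  f(a)=+6.836e-05  f'(a)=-7.221e-01  a ← 66.982048 − (+6.836e-05/-7.221e-01) = 66.982142
iter 4: u=0.994153  f(a)=+1.542e-10  f'(a)=-7.221e-01  a ← 66.982142 − (+1.542e-10/-7.221e-01) = 66.982142
iter 5: u=0.994153  f(a)=+0.000e+00  f'(a)=-7.221e-01  a ← 66.982142 − (+0.000e+00/-7.221e-01) = 66.982142
converged: |Δa| < 1e-12 after 5 iterations
sag = a·(cosh(S/(2a)) − 1) = 66.982142·(cosh(0.994153) − 1) = 35.918210
T_max/T_min = cosh(S/(2a)) = 1.536236

a=66.982 sag=35.918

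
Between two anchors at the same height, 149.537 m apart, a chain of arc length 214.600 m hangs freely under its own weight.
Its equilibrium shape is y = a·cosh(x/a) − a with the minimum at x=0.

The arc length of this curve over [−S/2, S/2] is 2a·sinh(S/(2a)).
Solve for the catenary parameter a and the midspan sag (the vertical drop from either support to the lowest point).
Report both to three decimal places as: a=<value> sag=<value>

seed: a₀ = √(S³/(24(L−S))) = √(149.537³/(24·65.063)) = 46.275416
iter 1: u=1.615728  f(a)=+9.040e+00  f'(a)=-3.618e+00  a ← 46.275416 − (+9.040e+00/-3.618e+00) = 48.774101
iter 2: u=1.532955  f(a)=+7.838e-01  f'(a)=-3.015e+00  a ← 48.774101 − (+7.838e-01/-3.015e+00) = 49.034043
iter 3: u=1.524828  f(a)=+7.129e-03  f'(a)=-2.961e+00  a ← 49.034043 − (+7.129e-03/-2.961e+00) = 49.036450
iter 4: u=1.524754  f(a)=+6.015e-07  f'(a)=-2.960e+00  a ← 49.036450 − (+6.015e-07/-2.960e+00) = 49.036451
iter 5: u=1.524754  f(a)=-2.842e-14  f'(a)=-2.960e+00  a ← 49.036451 − (-2.842e-14/-2.960e+00) = 49.036451
converged: |Δa| < 1e-12 after 5 iterations
sag = a·(cosh(S/(2a)) − 1) = 49.036451·(cosh(1.524754) − 1) = 68.937544
T_max/T_min = cosh(S/(2a)) = 2.405843

a=49.036 sag=68.938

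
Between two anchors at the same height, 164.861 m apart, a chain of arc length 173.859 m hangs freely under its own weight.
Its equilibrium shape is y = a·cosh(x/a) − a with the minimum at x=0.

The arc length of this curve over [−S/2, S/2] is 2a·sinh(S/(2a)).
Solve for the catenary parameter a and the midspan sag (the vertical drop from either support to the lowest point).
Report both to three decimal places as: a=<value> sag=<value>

a=145.210 sag=24.032

seed: a₀ = √(S³/(24(L−S))) = √(164.861³/(24·8.998)) = 144.045030
iter 1: u=0.572255  f(a)=+1.485e-01  f'(a)=-1.291e-01  a ← 144.045030 − (+1.485e-01/-1.291e-01) = 145.195433
iter 2: u=0.567721  f(a)=+1.798e-03  f'(a)=-1.260e-01  a ← 145.195433 − (+1.798e-03/-1.260e-01) = 145.209704
iter 3: u=0.567665  f(a)=+2.706e-07  f'(a)=-1.259e-01  a ← 145.209704 − (+2.706e-07/-1.259e-01) = 145.209706
iter 4: u=0.567665  f(a)=+2.842e-14  f'(a)=-1.259e-01  a ← 145.209706 − (+2.842e-14/-1.259e-01) = 145.209706
converged: |Δa| < 1e-12 after 4 iterations
sag = a·(cosh(S/(2a)) − 1) = 145.209706·(cosh(0.567665) − 1) = 24.031532
T_max/T_min = cosh(S/(2a)) = 1.165495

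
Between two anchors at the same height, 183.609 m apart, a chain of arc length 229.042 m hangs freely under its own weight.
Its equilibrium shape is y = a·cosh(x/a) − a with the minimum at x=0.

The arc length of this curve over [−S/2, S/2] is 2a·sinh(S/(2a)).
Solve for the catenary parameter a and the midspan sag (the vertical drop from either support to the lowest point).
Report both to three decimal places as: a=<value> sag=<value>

a=77.995 sag=60.563

seed: a₀ = √(S³/(24(L−S))) = √(183.609³/(24·45.433)) = 75.344164
iter 1: u=1.218469  f(a)=+3.494e+00  f'(a)=-1.395e+00  a ← 75.344164 − (+3.494e+00/-1.395e+00) = 77.849392
iter 2: u=1.179258  f(a)=+1.819e-01  f'(a)=-1.253e+00  a ← 77.849392 − (+1.819e-01/-1.253e+00) = 77.994516
iter 3: u=1.177064  f(a)=+5.524e-04  f'(a)=-1.245e+00  a ← 77.994516 − (+5.524e-04/-1.245e+00) = 77.994960
iter 4: u=1.177057  f(a)=+5.130e-09  f'(a)=-1.245e+00  a ← 77.994960 − (+5.130e-09/-1.245e+00) = 77.994960
iter 5: u=1.177057  f(a)=+0.000e+00  f'(a)=-1.245e+00  a ← 77.994960 − (+0.000e+00/-1.245e+00) = 77.994960
converged: |Δa| < 1e-12 after 5 iterations
sag = a·(cosh(S/(2a)) − 1) = 77.994960·(cosh(1.177057) − 1) = 60.562874
T_max/T_min = cosh(S/(2a)) = 1.776497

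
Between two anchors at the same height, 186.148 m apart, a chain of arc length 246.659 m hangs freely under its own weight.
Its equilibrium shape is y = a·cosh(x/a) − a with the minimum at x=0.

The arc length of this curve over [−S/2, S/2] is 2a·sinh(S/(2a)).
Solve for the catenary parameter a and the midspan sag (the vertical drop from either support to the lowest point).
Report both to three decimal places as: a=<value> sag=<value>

seed: a₀ = √(S³/(24(L−S))) = √(186.148³/(24·60.511)) = 66.644571
iter 1: u=1.396573  f(a)=+6.183e+00  f'(a)=-2.196e+00  a ← 66.644571 − (+6.183e+00/-2.196e+00) = 69.460385
iter 2: u=1.339958  f(a)=+4.134e-01  f'(a)=-1.911e+00  a ← 69.460385 − (+4.134e-01/-1.911e+00) = 69.676729
iter 3: u=1.335797  f(a)=+2.142e-03  f'(a)=-1.891e+00  a ← 69.676729 − (+2.142e-03/-1.891e+00) = 69.677861
iter 4: u=1.335776  f(a)=+5.813e-08  f'(a)=-1.891e+00  a ← 69.677861 − (+5.813e-08/-1.891e+00) = 69.677861
iter 5: u=1.335776  f(a)=-2.842e-14  f'(a)=-1.891e+00  a ← 69.677861 − (-2.842e-14/-1.891e+00) = 69.677861
converged: |Δa| < 1e-12 after 5 iterations
sag = a·(cosh(S/(2a)) − 1) = 69.677861·(cosh(1.335776) − 1) = 71.973718
T_max/T_min = cosh(S/(2a)) = 2.032950

a=69.678 sag=71.974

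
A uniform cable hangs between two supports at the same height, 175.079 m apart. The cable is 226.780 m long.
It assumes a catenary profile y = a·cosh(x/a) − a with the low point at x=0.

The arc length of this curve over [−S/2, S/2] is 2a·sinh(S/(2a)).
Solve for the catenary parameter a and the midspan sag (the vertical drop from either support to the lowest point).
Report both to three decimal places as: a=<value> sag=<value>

a=68.500 sag=63.975

seed: a₀ = √(S³/(24(L−S))) = √(175.079³/(24·51.701)) = 65.765177
iter 1: u=1.331092  f(a)=+4.778e+00  f'(a)=-1.869e+00  a ← 65.765177 − (+4.778e+00/-1.869e+00) = 68.321641
iter 2: u=1.281285  f(a)=+2.927e-01  f'(a)=-1.646e+00  a ← 68.321641 − (+2.927e-01/-1.646e+00) = 68.499445
iter 3: u=1.277959  f(a)=+1.257e-03  f'(a)=-1.632e+00  a ← 68.499445 − (+1.257e-03/-1.632e+00) = 68.500216
iter 4: u=1.277945  f(a)=+2.342e-08  f'(a)=-1.632e+00  a ← 68.500216 − (+2.342e-08/-1.632e+00) = 68.500216
iter 5: u=1.277945  f(a)=+5.684e-14  f'(a)=-1.632e+00  a ← 68.500216 − (+5.684e-14/-1.632e+00) = 68.500216
converged: |Δa| < 1e-12 after 5 iterations
sag = a·(cosh(S/(2a)) − 1) = 68.500216·(cosh(1.277945) − 1) = 63.974581
T_max/T_min = cosh(S/(2a)) = 1.933933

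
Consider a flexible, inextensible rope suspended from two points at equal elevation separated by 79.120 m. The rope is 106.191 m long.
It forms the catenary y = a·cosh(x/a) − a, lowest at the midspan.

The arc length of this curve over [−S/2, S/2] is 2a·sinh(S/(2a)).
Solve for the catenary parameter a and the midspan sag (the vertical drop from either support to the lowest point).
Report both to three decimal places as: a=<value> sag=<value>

seed: a₀ = √(S³/(24(L−S))) = √(79.120³/(24·27.071)) = 27.610333
iter 1: u=1.432797  f(a)=+2.918e+00  f'(a)=-2.394e+00  a ← 27.610333 − (+2.918e+00/-2.394e+00) = 28.829333
iter 2: u=1.372213  f(a)=+2.044e-01  f'(a)=-2.069e+00  a ← 28.829333 − (+2.044e-01/-2.069e+00) = 28.928104
iter 3: u=1.367528  f(a)=+1.170e-03  f'(a)=-2.046e+00  a ← 28.928104 − (+1.170e-03/-2.046e+00) = 28.928676
iter 4: u=1.367501  f(a)=+3.878e-08  f'(a)=-2.046e+00  a ← 28.928676 − (+3.878e-08/-2.046e+00) = 28.928676
iter 5: u=1.367501  f(a)=+0.000e+00  f'(a)=-2.046e+00  a ← 28.928676 − (+0.000e+00/-2.046e+00) = 28.928676
converged: |Δa| < 1e-12 after 5 iterations
sag = a·(cosh(S/(2a)) − 1) = 28.928676·(cosh(1.367501) − 1) = 31.536193
T_max/T_min = cosh(S/(2a)) = 2.090136

a=28.929 sag=31.536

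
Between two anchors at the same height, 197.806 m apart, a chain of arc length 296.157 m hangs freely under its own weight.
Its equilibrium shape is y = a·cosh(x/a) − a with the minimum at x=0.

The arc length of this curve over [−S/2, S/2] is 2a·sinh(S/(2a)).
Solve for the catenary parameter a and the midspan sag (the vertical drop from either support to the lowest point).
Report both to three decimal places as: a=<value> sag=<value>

seed: a₀ = √(S³/(24(L−S))) = √(197.806³/(24·98.351)) = 57.261692
iter 1: u=1.727211  f(a)=+1.576e+01  f'(a)=-4.575e+00  a ← 57.261692 − (+1.576e+01/-4.575e+00) = 60.705512
iter 2: u=1.629226  f(a)=+1.533e+00  f'(a)=-3.725e+00  a ← 60.705512 − (+1.533e+00/-3.725e+00) = 61.117214
iter 3: u=1.618251  f(a)=+1.798e-02  f'(a)=-3.638e+00  a ← 61.117214 − (+1.798e-02/-3.638e+00) = 61.122156
iter 4: u=1.618120  f(a)=+2.536e-06  f'(a)=-3.637e+00  a ← 61.122156 − (+2.536e-06/-3.637e+00) = 61.122157
iter 5: u=1.618120  f(a)=+0.000e+00  f'(a)=-3.637e+00  a ← 61.122157 − (+0.000e+00/-3.637e+00) = 61.122157
converged: |Δa| < 1e-12 after 5 iterations
sag = a·(cosh(S/(2a)) − 1) = 61.122157·(cosh(1.618120) − 1) = 99.075097
T_max/T_min = cosh(S/(2a)) = 2.620936

a=61.122 sag=99.075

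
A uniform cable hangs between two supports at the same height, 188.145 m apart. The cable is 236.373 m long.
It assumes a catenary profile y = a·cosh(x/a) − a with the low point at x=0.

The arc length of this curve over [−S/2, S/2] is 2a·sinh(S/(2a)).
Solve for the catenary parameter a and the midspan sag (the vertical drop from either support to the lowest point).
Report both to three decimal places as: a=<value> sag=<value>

a=78.615 sag=63.330

seed: a₀ = √(S³/(24(L−S))) = √(188.145³/(24·48.228)) = 75.854924
iter 1: u=1.240163  f(a)=+3.847e+00  f'(a)=-1.478e+00  a ← 75.854924 − (+3.847e+00/-1.478e+00) = 78.457734
iter 2: u=1.199021  f(a)=+2.069e-01  f'(a)=-1.323e+00  a ← 78.457734 − (+2.069e-01/-1.323e+00) = 78.614109
iter 3: u=1.196636  f(a)=+6.736e-04  f'(a)=-1.315e+00  a ← 78.614109 − (+6.736e-04/-1.315e+00) = 78.614621
iter 4: u=1.196629  f(a)=+7.190e-09  f'(a)=-1.314e+00  a ← 78.614621 − (+7.190e-09/-1.314e+00) = 78.614621
iter 5: u=1.196629  f(a)=-2.842e-14  f'(a)=-1.314e+00  a ← 78.614621 − (-2.842e-14/-1.314e+00) = 78.614621
converged: |Δa| < 1e-12 after 5 iterations
sag = a·(cosh(S/(2a)) − 1) = 78.614621·(cosh(1.196629) − 1) = 63.330112
T_max/T_min = cosh(S/(2a)) = 1.805577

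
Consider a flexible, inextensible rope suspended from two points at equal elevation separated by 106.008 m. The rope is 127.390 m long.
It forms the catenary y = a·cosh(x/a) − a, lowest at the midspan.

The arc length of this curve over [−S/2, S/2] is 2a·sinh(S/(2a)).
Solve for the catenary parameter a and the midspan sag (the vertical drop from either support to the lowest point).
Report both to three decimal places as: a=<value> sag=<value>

seed: a₀ = √(S³/(24(L−S))) = √(106.008³/(24·21.382)) = 48.181263
iter 1: u=1.100096  f(a)=+1.332e+00  f'(a)=-9.997e-01  a ← 48.181263 − (+1.332e+00/-9.997e-01) = 49.513377
iter 2: u=1.070499  f(a)=+5.723e-02  f'(a)=-9.155e-01  a ← 49.513377 − (+5.723e-02/-9.155e-01) = 49.575889
iter 3: u=1.069149  f(a)=+1.162e-04  f'(a)=-9.118e-01  a ← 49.575889 − (+1.162e-04/-9.118e-01) = 49.576017
iter 4: u=1.069146  f(a)=+4.811e-10  f'(a)=-9.118e-01  a ← 49.576017 − (+4.811e-10/-9.118e-01) = 49.576017
iter 5: u=1.069146  f(a)=-1.421e-14  f'(a)=-9.118e-01  a ← 49.576017 − (-1.421e-14/-9.118e-01) = 49.576017
converged: |Δa| < 1e-12 after 5 iterations
sag = a·(cosh(S/(2a)) − 1) = 49.576017·(cosh(1.069146) − 1) = 31.138508
T_max/T_min = cosh(S/(2a)) = 1.628096

a=49.576 sag=31.139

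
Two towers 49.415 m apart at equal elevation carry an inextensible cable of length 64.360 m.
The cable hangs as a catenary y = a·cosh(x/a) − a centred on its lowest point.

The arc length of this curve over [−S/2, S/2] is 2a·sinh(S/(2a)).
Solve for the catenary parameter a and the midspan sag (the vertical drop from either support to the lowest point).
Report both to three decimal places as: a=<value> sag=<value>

a=19.122 sag=18.311

seed: a₀ = √(S³/(24(L−S))) = √(49.415³/(24·14.945)) = 18.341490
iter 1: u=1.347082  f(a)=+1.416e+00  f'(a)=-1.945e+00  a ← 18.341490 − (+1.416e+00/-1.945e+00) = 19.069479
iter 2: u=1.295657  f(a)=+8.867e-02  f'(a)=-1.709e+00  a ← 19.069479 − (+8.867e-02/-1.709e+00) = 19.121380
iter 3: u=1.292140  f(a)=+3.991e-04  f'(a)=-1.693e+00  a ← 19.121380 − (+3.991e-04/-1.693e+00) = 19.121616
iter 4: u=1.292124  f(a)=+8.164e-09  f'(a)=-1.693e+00  a ← 19.121616 − (+8.164e-09/-1.693e+00) = 19.121616
iter 5: u=1.292124  f(a)=+1.421e-14  f'(a)=-1.693e+00  a ← 19.121616 − (+1.421e-14/-1.693e+00) = 19.121616
converged: |Δa| < 1e-12 after 5 iterations
sag = a·(cosh(S/(2a)) − 1) = 19.121616·(cosh(1.292124) − 1) = 18.310838
T_max/T_min = cosh(S/(2a)) = 1.957599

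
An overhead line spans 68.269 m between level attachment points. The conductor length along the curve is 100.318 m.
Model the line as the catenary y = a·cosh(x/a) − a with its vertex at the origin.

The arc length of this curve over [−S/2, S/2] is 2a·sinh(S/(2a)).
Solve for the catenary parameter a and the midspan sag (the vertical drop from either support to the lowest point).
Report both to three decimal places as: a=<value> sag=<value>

seed: a₀ = √(S³/(24(L−S))) = √(68.269³/(24·32.049)) = 20.338665
iter 1: u=1.678306  f(a)=+4.828e+00  f'(a)=-4.133e+00  a ← 20.338665 − (+4.828e+00/-4.133e+00) = 21.506847
iter 2: u=1.587146  f(a)=+4.472e-01  f'(a)=-3.400e+00  a ← 21.506847 − (+4.472e-01/-3.400e+00) = 21.638387
iter 3: u=1.577497  f(a)=+4.702e-03  f'(a)=-3.329e+00  a ← 21.638387 − (+4.702e-03/-3.329e+00) = 21.639799
iter 4: u=1.577394  f(a)=+5.319e-07  f'(a)=-3.328e+00  a ← 21.639799 − (+5.319e-07/-3.328e+00) = 21.639800
iter 5: u=1.577394  f(a)=+1.421e-14  f'(a)=-3.328e+00  a ← 21.639800 − (+1.421e-14/-3.328e+00) = 21.639800
converged: |Δa| < 1e-12 after 5 iterations
sag = a·(cosh(S/(2a)) − 1) = 21.639800·(cosh(1.577394) − 1) = 32.988089
T_max/T_min = cosh(S/(2a)) = 2.524417

a=21.640 sag=32.988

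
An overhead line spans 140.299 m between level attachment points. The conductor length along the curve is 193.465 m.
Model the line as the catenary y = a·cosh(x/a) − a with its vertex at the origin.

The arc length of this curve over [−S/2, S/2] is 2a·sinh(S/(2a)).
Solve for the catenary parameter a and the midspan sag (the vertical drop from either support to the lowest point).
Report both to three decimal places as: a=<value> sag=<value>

a=48.965 sag=59.454

seed: a₀ = √(S³/(24(L−S))) = √(140.299³/(24·53.166)) = 46.522093
iter 1: u=1.507875  f(a)=+6.382e+00  f'(a)=-2.849e+00  a ← 46.522093 − (+6.382e+00/-2.849e+00) = 48.761884
iter 2: u=1.438613  f(a)=+4.898e-01  f'(a)=-2.427e+00  a ← 48.761884 − (+4.898e-01/-2.427e+00) = 48.963687
iter 3: u=1.432684  f(a)=+3.416e-03  f'(a)=-2.394e+00  a ← 48.963687 − (+3.416e-03/-2.394e+00) = 48.965114
iter 4: u=1.432642  f(a)=+1.687e-07  f'(a)=-2.393e+00  a ← 48.965114 − (+1.687e-07/-2.393e+00) = 48.965114
iter 5: u=1.432642  f(a)=-2.842e-14  f'(a)=-2.393e+00  a ← 48.965114 − (-2.842e-14/-2.393e+00) = 48.965114
converged: |Δa| < 1e-12 after 5 iterations
sag = a·(cosh(S/(2a)) − 1) = 48.965114·(cosh(1.432642) − 1) = 59.454252
T_max/T_min = cosh(S/(2a)) = 2.214217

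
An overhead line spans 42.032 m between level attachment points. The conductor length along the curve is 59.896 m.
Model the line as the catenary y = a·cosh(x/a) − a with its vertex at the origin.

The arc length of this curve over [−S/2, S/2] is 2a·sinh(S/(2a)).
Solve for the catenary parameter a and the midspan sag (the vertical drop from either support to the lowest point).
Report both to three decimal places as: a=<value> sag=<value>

a=13.929 sag=19.100

seed: a₀ = √(S³/(24(L−S))) = √(42.032³/(24·17.864)) = 13.160582
iter 1: u=1.596890  f(a)=+2.421e+00  f'(a)=-3.473e+00  a ← 13.160582 − (+2.421e+00/-3.473e+00) = 13.857645
iter 2: u=1.516564  f(a)=+2.057e-01  f'(a)=-2.906e+00  a ← 13.857645 − (+2.057e-01/-2.906e+00) = 13.928412
iter 3: u=1.508858  f(a)=+1.788e-03  f'(a)=-2.856e+00  a ← 13.928412 − (+1.788e-03/-2.856e+00) = 13.929038
iter 4: u=1.508790  f(a)=+1.378e-07  f'(a)=-2.855e+00  a ← 13.929038 − (+1.378e-07/-2.855e+00) = 13.929038
iter 5: u=1.508790  f(a)=+1.421e-14  f'(a)=-2.855e+00  a ← 13.929038 − (+1.421e-14/-2.855e+00) = 13.929038
converged: |Δa| < 1e-12 after 5 iterations
sag = a·(cosh(S/(2a)) − 1) = 13.929038·(cosh(1.508790) − 1) = 19.099749
T_max/T_min = cosh(S/(2a)) = 2.371218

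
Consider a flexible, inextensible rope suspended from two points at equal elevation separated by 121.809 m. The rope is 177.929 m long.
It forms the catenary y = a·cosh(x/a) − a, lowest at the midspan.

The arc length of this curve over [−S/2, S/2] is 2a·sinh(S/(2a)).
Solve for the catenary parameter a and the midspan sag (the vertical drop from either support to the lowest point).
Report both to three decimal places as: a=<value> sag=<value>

seed: a₀ = √(S³/(24(L−S))) = √(121.809³/(24·56.120)) = 36.631493
iter 1: u=1.662627  f(a)=+8.287e+00  f'(a)=-3.999e+00  a ← 36.631493 − (+8.287e+00/-3.999e+00) = 38.703809
iter 2: u=1.573605  f(a)=+7.553e-01  f'(a)=-3.301e+00  a ← 38.703809 − (+7.553e-01/-3.301e+00) = 38.932636
iter 3: u=1.564356  f(a)=+7.662e-03  f'(a)=-3.234e+00  a ← 38.932636 − (+7.662e-03/-3.234e+00) = 38.935005
iter 4: u=1.564261  f(a)=+8.062e-07  f'(a)=-3.233e+00  a ← 38.935005 − (+8.062e-07/-3.233e+00) = 38.935005
iter 5: u=1.564261  f(a)=+0.000e+00  f'(a)=-3.233e+00  a ← 38.935005 − (+0.000e+00/-3.233e+00) = 38.935005
converged: |Δa| < 1e-12 after 5 iterations
sag = a·(cosh(S/(2a)) − 1) = 38.935005·(cosh(1.564261) − 1) = 58.176358
T_max/T_min = cosh(S/(2a)) = 2.494192

a=38.935 sag=58.176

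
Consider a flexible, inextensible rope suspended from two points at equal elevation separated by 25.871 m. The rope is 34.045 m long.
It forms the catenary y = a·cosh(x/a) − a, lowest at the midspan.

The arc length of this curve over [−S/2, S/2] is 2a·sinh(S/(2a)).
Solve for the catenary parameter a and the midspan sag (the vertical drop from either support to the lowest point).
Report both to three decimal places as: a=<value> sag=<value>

a=9.811 sag=9.836

seed: a₀ = √(S³/(24(L−S))) = √(25.871³/(24·8.174)) = 9.395002
iter 1: u=1.376849  f(a)=+8.107e-01  f'(a)=-2.093e+00  a ← 9.395002 − (+8.107e-01/-2.093e+00) = 9.782320
iter 2: u=1.322335  f(a)=+5.283e-02  f'(a)=-1.828e+00  a ← 9.782320 − (+5.283e-02/-1.828e+00) = 9.811213
iter 3: u=1.318440  f(a)=+2.589e-04  f'(a)=-1.811e+00  a ← 9.811213 − (+2.589e-04/-1.811e+00) = 9.811356
iter 4: u=1.318421  f(a)=+6.286e-09  f'(a)=-1.810e+00  a ← 9.811356 − (+6.286e-09/-1.810e+00) = 9.811356
iter 5: u=1.318421  f(a)=-7.105e-15  f'(a)=-1.810e+00  a ← 9.811356 − (-7.105e-15/-1.810e+00) = 9.811356
converged: |Δa| < 1e-12 after 5 iterations
sag = a·(cosh(S/(2a)) − 1) = 9.811356·(cosh(1.318421) − 1) = 9.836245
T_max/T_min = cosh(S/(2a)) = 2.002537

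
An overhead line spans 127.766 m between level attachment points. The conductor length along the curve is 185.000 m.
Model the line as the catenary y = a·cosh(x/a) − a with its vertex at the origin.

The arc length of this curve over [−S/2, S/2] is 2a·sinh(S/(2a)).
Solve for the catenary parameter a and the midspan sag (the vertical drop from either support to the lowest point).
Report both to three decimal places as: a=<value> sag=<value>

a=41.354 sag=59.969

seed: a₀ = √(S³/(24(L−S))) = √(127.766³/(24·57.234)) = 38.966399
iter 1: u=1.639438  f(a)=+8.203e+00  f'(a)=-3.807e+00  a ← 38.966399 − (+8.203e+00/-3.807e+00) = 41.121097
iter 2: u=1.553533  f(a)=+7.295e-01  f'(a)=-3.157e+00  a ← 41.121097 − (+7.295e-01/-3.157e+00) = 41.352159
iter 3: u=1.544853  f(a)=+7.015e-03  f'(a)=-3.097e+00  a ← 41.352159 − (+7.015e-03/-3.097e+00) = 41.354425
iter 4: u=1.544768  f(a)=+6.624e-07  f'(a)=-3.096e+00  a ← 41.354425 − (+6.624e-07/-3.096e+00) = 41.354425
iter 5: u=1.544768  f(a)=+0.000e+00  f'(a)=-3.096e+00  a ← 41.354425 − (+0.000e+00/-3.096e+00) = 41.354425
converged: |Δa| < 1e-12 after 5 iterations
sag = a·(cosh(S/(2a)) − 1) = 41.354425·(cosh(1.544768) − 1) = 59.969010
T_max/T_min = cosh(S/(2a)) = 2.450123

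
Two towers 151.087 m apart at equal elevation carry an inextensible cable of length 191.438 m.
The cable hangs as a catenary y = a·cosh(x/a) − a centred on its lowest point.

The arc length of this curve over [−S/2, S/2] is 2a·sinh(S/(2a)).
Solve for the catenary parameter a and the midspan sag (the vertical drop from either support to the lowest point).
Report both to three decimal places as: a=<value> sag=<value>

a=61.934 sag=52.074

seed: a₀ = √(S³/(24(L−S))) = √(151.087³/(24·40.351)) = 59.677123
iter 1: u=1.265870  f(a)=+3.359e+00  f'(a)=-1.582e+00  a ← 59.677123 − (+3.359e+00/-1.582e+00) = 61.800744
iter 2: u=1.222372  f(a)=+1.876e-01  f'(a)=-1.410e+00  a ← 61.800744 − (+1.876e-01/-1.410e+00) = 61.933857
iter 3: u=1.219745  f(a)=+6.621e-04  f'(a)=-1.400e+00  a ← 61.933857 − (+6.621e-04/-1.400e+00) = 61.934330
iter 4: u=1.219735  f(a)=+8.307e-09  f'(a)=-1.400e+00  a ← 61.934330 − (+8.307e-09/-1.400e+00) = 61.934330
iter 5: u=1.219735  f(a)=+0.000e+00  f'(a)=-1.400e+00  a ← 61.934330 − (+0.000e+00/-1.400e+00) = 61.934330
converged: |Δa| < 1e-12 after 5 iterations
sag = a·(cosh(S/(2a)) − 1) = 61.934330·(cosh(1.219735) − 1) = 52.074390
T_max/T_min = cosh(S/(2a)) = 1.840800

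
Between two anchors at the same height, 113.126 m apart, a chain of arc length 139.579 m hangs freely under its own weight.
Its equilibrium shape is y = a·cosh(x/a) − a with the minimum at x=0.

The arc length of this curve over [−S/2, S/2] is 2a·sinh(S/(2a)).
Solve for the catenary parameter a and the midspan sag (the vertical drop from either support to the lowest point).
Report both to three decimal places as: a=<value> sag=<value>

a=49.345 sag=36.127

seed: a₀ = √(S³/(24(L−S))) = √(113.126³/(24·26.453)) = 47.752989
iter 1: u=1.184491  f(a)=+1.919e+00  f'(a)=-1.271e+00  a ← 47.752989 − (+1.919e+00/-1.271e+00) = 49.262348
iter 2: u=1.148199  f(a)=+9.474e-02  f'(a)=-1.149e+00  a ← 49.262348 − (+9.474e-02/-1.149e+00) = 49.344826
iter 3: u=1.146280  f(a)=+2.575e-04  f'(a)=-1.142e+00  a ← 49.344826 − (+2.575e-04/-1.142e+00) = 49.345051
iter 4: u=1.146275  f(a)=+1.913e-09  f'(a)=-1.142e+00  a ← 49.345051 − (+1.913e-09/-1.142e+00) = 49.345051
iter 5: u=1.146275  f(a)=+0.000e+00  f'(a)=-1.142e+00  a ← 49.345051 − (+0.000e+00/-1.142e+00) = 49.345051
converged: |Δa| < 1e-12 after 5 iterations
sag = a·(cosh(S/(2a)) − 1) = 49.345051·(cosh(1.146275) − 1) = 36.127216
T_max/T_min = cosh(S/(2a)) = 1.732135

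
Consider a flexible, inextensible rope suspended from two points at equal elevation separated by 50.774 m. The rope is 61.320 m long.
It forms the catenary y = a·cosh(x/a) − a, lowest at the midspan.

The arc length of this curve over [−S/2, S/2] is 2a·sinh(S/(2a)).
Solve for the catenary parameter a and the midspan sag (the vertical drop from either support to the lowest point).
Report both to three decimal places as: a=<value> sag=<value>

seed: a₀ = √(S³/(24(L−S))) = √(50.774³/(24·10.546)) = 22.741157
iter 1: u=1.116346  f(a)=+6.770e-01  f'(a)=-1.048e+00  a ← 22.741157 − (+6.770e-01/-1.048e+00) = 23.386923
iter 2: u=1.085521  f(a)=+2.991e-02  f'(a)=-9.576e-01  a ← 23.386923 − (+2.991e-02/-9.576e-01) = 23.418155
iter 3: u=1.084073  f(a)=+6.434e-05  f'(a)=-9.534e-01  a ← 23.418155 − (+6.434e-05/-9.534e-01) = 23.418222
iter 4: u=1.084070  f(a)=+2.992e-10  f'(a)=-9.534e-01  a ← 23.418222 − (+2.992e-10/-9.534e-01) = 23.418222
iter 5: u=1.084070  f(a)=-1.421e-14  f'(a)=-9.534e-01  a ← 23.418222 − (-1.421e-14/-9.534e-01) = 23.418222
converged: |Δa| < 1e-12 after 5 iterations
sag = a·(cosh(S/(2a)) − 1) = 23.418222·(cosh(1.084070) − 1) = 15.162197
T_max/T_min = cosh(S/(2a)) = 1.647453

a=23.418 sag=15.162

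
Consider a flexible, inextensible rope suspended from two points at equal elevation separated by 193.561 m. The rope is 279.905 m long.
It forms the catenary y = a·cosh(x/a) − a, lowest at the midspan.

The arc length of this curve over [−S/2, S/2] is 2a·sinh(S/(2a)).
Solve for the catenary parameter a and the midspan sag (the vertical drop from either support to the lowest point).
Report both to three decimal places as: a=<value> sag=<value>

a=62.768 sag=90.615

seed: a₀ = √(S³/(24(L−S))) = √(193.561³/(24·86.344)) = 59.156856
iter 1: u=1.635998  f(a)=+1.232e+01  f'(a)=-3.779e+00  a ← 59.156856 − (+1.232e+01/-3.779e+00) = 62.416834
iter 2: u=1.550551  f(a)=+1.092e+00  f'(a)=-3.136e+00  a ← 62.416834 − (+1.092e+00/-3.136e+00) = 62.764897
iter 3: u=1.541953  f(a)=+1.041e-02  f'(a)=-3.077e+00  a ← 62.764897 − (+1.041e-02/-3.077e+00) = 62.768281
iter 4: u=1.541870  f(a)=+9.674e-07  f'(a)=-3.076e+00  a ← 62.768281 − (+9.674e-07/-3.076e+00) = 62.768282
iter 5: u=1.541870  f(a)=-5.684e-14  f'(a)=-3.076e+00  a ← 62.768282 − (-5.684e-14/-3.076e+00) = 62.768282
converged: |Δa| < 1e-12 after 5 iterations
sag = a·(cosh(S/(2a)) − 1) = 62.768282·(cosh(1.541870) − 1) = 90.615418
T_max/T_min = cosh(S/(2a)) = 2.443650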